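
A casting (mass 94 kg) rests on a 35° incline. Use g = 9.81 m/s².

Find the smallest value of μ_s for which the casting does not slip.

At the slip threshold m g sin θ = μ_s m g cos θ, so μ_s,min = tan θ.
μ_s,min = tan 35° = 0.7.

μ_s,min ≈ 0.7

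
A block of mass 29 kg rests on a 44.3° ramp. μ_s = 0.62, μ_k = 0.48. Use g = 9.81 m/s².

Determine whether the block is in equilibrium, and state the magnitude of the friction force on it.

N = m g cos θ = 204 N.
Down-slope weight component: m g sin θ = 199 N.
μ_s N = 126 N.
199 > 126 N, so it slides; kinetic friction f = μ_k N = 0.48×204 = 97.7 N.

f ≈ 97.7 N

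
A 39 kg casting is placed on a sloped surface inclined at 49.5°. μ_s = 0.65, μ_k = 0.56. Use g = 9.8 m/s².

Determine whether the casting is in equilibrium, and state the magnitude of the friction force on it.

N = m g cos θ = 248 N.
Down-slope weight component: m g sin θ = 291 N.
μ_s N = 161 N.
291 > 161 N, so it slides; kinetic friction f = μ_k N = 0.56×248 = 139 N.

f ≈ 139 N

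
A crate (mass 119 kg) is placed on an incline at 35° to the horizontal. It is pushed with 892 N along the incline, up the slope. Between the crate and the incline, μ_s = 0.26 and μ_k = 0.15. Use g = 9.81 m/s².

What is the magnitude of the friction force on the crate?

f ≈ 222 N (down the incline)

Perpendicular to the surface, N = m g cos θ = 119·9.81·cos 35° = 956.3 N.
The friction needed for equilibrium is m g sin θ − P = 669.6 − 892 = -222.4 N, measured positive up-slope.
The static-friction ceiling is μ_s N = 0.26 × 956.3 = 248.6 N.
Since |-222.4| ≤ 248.6 N, the crate remains in static equilibrium and friction takes exactly the required value.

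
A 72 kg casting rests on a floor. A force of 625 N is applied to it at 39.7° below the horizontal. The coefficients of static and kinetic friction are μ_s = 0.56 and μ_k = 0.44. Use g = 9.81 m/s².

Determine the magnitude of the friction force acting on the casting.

The vertical component of P adds to the normal force: N = m g + P sin α = 706.3 + 399.2 = 1106 N.
For equilibrium, f = P cos α = 625×cos 39.7° = 480.9 N.
μ_s N = 0.56 × 1106 = 619.1 N.
Since 480.9 N does not exceed the limit, the casting stays at rest and f = 481 N.

f ≈ 481 N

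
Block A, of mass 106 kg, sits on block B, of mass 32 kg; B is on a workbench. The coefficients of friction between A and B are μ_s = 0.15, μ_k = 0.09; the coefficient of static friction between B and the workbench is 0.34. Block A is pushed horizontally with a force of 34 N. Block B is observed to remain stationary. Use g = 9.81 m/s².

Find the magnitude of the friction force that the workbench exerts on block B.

f ≈ 34 N

Between the blocks, N₁ = m_A g = 1040 N.
So the A–B interface can sustain at most μ_s N₁ = 156 N of static friction.
P = 34 N is within that limit, so A and B move together (both at rest); the A–B friction is simply f₁ = P = 34 N.
B experiences an equal 34 N forward from A (third law). B is in equilibrium, so the floor supplies f₂ = 34 N of static friction (limit μ_s(m_A+m_B)g = 460.3 N, not exceeded).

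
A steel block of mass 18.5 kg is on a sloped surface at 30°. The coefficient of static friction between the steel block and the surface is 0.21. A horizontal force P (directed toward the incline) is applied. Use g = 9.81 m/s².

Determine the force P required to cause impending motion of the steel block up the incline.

At impending motion up the slope, friction acts down-slope at its limit: f = μ_s N.
Perpendicular to the incline: N = m g cos θ + P sin θ.
Along the incline: P cos θ = m g sin θ + μ_s N = m g sin θ + μ_s (m g cos θ + P sin θ).
Solving, P (cos θ − μ_s sin θ) = m g (sin θ + μ_s cos θ), so P = 18.5×9.81×(sin 30° + 0.21 cos 30°)/(cos 30° − 0.21 sin 30°) = 181×0.6819/0.761 = 163 N.

P ≈ 163 N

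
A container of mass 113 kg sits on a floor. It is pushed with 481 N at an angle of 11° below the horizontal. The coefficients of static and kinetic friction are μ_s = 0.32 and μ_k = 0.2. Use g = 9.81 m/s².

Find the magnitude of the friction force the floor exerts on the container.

f ≈ 240 N

Vertical equilibrium gives N = m g + P sin α = 1200 N.
Horizontally, friction must balance P cos α = 472.2 N.
The static-friction limit is μ_s N = 384.1 N.
472.2 > 384.1 N → the container slides; f = μ_k N = 0.2×1200 = 240 N.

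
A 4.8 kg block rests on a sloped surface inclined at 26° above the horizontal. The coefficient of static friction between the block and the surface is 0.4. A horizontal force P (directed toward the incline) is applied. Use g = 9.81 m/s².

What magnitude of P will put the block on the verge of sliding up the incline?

At impending motion up the slope, friction acts down-slope at its limit: f = μ_s N.
Perpendicular to the incline: N = m g cos θ + P sin θ.
Along the incline: P cos θ = m g sin θ + μ_s N = m g sin θ + μ_s (m g cos θ + P sin θ).
Solving, P (cos θ − μ_s sin θ) = m g (sin θ + μ_s cos θ), so P = 4.8×9.81×(sin 26° + 0.4 cos 26°)/(cos 26° − 0.4 sin 26°) = 47.1×0.7979/0.7234 = 51.9 N.

P ≈ 51.9 N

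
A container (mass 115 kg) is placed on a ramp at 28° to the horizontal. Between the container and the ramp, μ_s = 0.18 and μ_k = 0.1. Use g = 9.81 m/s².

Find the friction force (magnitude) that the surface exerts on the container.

Perpendicular to the surface, N = m g cos θ = 115·9.81·cos 28° = 996.1 N.
For equilibrium along the incline, friction must balance the weight component: f = m g sin θ = 529.6 N up the slope.
Maximum static friction available: μ_s N = 0.18 × 996.1 = 179.3 N.
|529.6| exceeds 179.3 N, so the container slips down-slope; friction is kinetic, f = μ_k N = 0.1×996.1 = 99.6 N.

f ≈ 99.6 N (up the incline)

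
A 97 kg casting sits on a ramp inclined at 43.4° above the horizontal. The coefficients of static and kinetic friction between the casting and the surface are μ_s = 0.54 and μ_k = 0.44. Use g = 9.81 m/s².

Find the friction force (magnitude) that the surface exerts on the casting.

f ≈ 304 N (up the incline)

The normal reaction is N = m g cos θ = 691.4 N.
For equilibrium along the incline, friction must balance the weight component: f = m g sin θ = 653.8 N up the slope.
Static friction can supply at most μ_s N = 373.3 N.
|653.8| exceeds 373.3 N, so the casting slips down-slope; friction is kinetic, f = μ_k N = 0.44×691.4 = 304 N.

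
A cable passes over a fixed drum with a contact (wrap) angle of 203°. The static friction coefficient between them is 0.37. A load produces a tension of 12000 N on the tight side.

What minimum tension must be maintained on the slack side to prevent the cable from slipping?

T_min ≈ 3230 N

Capstan equation at impending slip: T_tight/T_slack = e^{μβ}.
β = 203° = 3.543 rad; e^{μβ} = e^{0.37×3.543} = 3.71.
T_slack = T_tight / e^{μβ} = 12000 / 3.71 = 3230 N.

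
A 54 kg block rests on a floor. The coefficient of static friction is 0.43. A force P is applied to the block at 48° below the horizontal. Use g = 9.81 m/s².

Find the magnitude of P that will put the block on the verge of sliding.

P ≈ 652 N

N = m g + P sin α (the push presses the block into the floor).
At impending slip, P cos α = μ_s N = μ_s (m g + P sin α).
Solving: P (cos α − μ_s sin α) = μ_s m g → P = 0.43×530/(cos 48° − 0.43 sin 48°) = 228/0.3496 = 652 N.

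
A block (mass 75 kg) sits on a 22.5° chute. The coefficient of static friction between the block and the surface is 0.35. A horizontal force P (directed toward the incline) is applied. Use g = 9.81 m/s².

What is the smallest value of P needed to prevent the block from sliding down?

P_min ≈ 41.3 N

The block tends to slide down (tan θ > μ_s), so at the point of impending slip friction acts up-slope at its limit: f = μ_s N.
Perpendicular to the incline: N = m g cos θ + P sin θ.
Along the incline: P cos θ + μ_s N = m g sin θ, i.e. P cos θ + μ_s (m g cos θ + P sin θ) = m g sin θ.
Solving, P (cos θ + μ_s sin θ) = m g (sin θ − μ_s cos θ), so P = 736×0.05933/1.058 = 41.3 N.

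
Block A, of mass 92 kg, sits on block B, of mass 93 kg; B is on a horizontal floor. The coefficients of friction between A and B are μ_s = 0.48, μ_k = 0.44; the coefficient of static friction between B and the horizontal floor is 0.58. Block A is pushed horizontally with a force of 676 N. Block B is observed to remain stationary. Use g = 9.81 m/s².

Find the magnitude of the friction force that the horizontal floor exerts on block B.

f ≈ 397 N

Normal force at the A–B interface: N₁ = m_A g = 902.5 N.
So the A–B interface can sustain at most μ_s N₁ = 433.2 N of static friction.
P = 676 N exceeds that limit, so A slips over B and the interface friction becomes kinetic: f₁ = μ_k N₁ = 0.44×902.5 = 397 N.
By Newton's third law B feels 397 N forward from A. With B stationary, the floor's static friction on B balances it: f₂ = 397 N (well within μ_s(m_A+m_B)g = 1053 N).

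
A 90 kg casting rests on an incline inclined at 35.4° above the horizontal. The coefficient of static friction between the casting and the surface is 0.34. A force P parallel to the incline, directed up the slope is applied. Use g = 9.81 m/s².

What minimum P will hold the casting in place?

The casting tends to slide down (tan θ > μ_s), so at the point of impending slip friction acts up-slope at its limit: f = μ_s N.
P is parallel to the surface, so N = m g cos θ = 720 N.
Along the incline: P + μ_s N = m g sin θ, so P = 511 − 0.34×720 = 267 N.

P_min ≈ 267 N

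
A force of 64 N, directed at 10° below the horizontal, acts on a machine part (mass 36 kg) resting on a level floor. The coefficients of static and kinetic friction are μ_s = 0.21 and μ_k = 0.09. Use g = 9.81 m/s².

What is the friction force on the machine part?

Vertical equilibrium gives N = m g + P sin α = 364.3 N.
Horizontally, friction must balance P cos α = 63.03 N.
The static-friction limit is μ_s N = 76.5 N.
63.03 ≤ 76.5 N → static; friction equals the required 63 N.

f ≈ 63 N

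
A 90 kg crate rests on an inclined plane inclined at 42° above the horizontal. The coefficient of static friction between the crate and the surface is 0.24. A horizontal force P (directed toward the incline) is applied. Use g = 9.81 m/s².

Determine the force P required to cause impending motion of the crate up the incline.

At impending motion up the slope, friction acts down-slope at its limit: f = μ_s N.
Perpendicular to the incline: N = m g cos θ + P sin θ.
Along the incline: P cos θ = m g sin θ + μ_s N = m g sin θ + μ_s (m g cos θ + P sin θ).
Solving, P (cos θ − μ_s sin θ) = m g (sin θ + μ_s cos θ), so P = 90×9.81×(sin 42° + 0.24 cos 42°)/(cos 42° − 0.24 sin 42°) = 883×0.8475/0.5826 = 1280 N.

P ≈ 1280 N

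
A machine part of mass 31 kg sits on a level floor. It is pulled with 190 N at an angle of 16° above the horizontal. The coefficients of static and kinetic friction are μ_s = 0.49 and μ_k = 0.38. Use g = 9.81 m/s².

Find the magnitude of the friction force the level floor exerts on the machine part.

f ≈ 95.7 N

Vertical equilibrium gives N = m g − P sin α = 251.7 N.
For equilibrium, f = P cos α = 190×cos 16° = 182.6 N.
The static-friction limit is μ_s N = 123.4 N.
182.6 > 123.4 N → the machine part slides; f = μ_k N = 0.38×251.7 = 95.7 N.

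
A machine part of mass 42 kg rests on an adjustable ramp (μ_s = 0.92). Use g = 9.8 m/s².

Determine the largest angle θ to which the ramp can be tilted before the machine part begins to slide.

At the slip threshold, m g sin θ = μ_s · m g cos θ, so tan θ = μ_s.
θ_max = arctan(0.92) = 42.6°.

θ_max ≈ 42.6°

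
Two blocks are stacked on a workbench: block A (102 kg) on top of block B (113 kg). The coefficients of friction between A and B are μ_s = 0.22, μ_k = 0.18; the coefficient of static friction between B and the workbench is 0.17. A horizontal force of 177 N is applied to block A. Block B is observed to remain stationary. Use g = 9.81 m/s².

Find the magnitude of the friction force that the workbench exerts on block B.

f ≈ 177 N

The normal force B exerts on A is simply A's weight, N₁ = 1001 N.
Maximum static friction on A from B: μ_s N₁ = 0.22×1001 = 220.1 N.
Since P = 177 N ≤ 220.1 N, A does not slip on B; friction on A equals P = 177 N.
B experiences an equal 177 N forward from A (third law). B is in equilibrium, so the floor supplies f₂ = 177 N of static friction (limit μ_s(m_A+m_B)g = 358.6 N, not exceeded).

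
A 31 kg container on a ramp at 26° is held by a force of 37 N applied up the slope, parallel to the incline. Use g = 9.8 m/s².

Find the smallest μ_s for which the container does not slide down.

μ_s,min ≈ 0.352

N = m g cos θ = 273.1 N.
Friction must make up the shortfall along the incline: f = m g sin θ − P = 133.2 − 37 = 96.18 N.
At the threshold f = μ_s N, so μ_s,min = 96.18/273.1 = 0.352.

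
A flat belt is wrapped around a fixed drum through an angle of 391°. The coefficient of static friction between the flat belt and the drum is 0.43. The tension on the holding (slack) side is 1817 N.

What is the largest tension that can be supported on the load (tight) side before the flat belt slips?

At impending slip the capstan equation gives T₂/T₁ = e^{μβ} with β in radians.
β = 391° × π/180 = 6.824 rad.
e^{μβ} = e^{0.43×6.824} = 18.81.
T₂ = T₁ · e^{μβ} = 1817 × 18.81 = 34200 N.

T_max ≈ 34200 N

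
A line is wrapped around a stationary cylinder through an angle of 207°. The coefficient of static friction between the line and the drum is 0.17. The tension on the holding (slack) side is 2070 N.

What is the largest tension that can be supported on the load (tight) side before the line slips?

At impending slip the capstan equation gives T₂/T₁ = e^{μβ} with β in radians.
β = 207° × π/180 = 3.613 rad.
e^{μβ} = e^{0.17×3.613} = 1.848.
T₂ = T₁ · e^{μβ} = 2070 × 1.848 = 3830 N.

T_max ≈ 3830 N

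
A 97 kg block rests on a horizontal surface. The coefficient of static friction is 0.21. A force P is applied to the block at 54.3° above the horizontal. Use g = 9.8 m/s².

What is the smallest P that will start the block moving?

N = m g − P sin α (the pull lifts the block).
At impending slip, P cos α = μ_s N = μ_s (m g − P sin α).
Solving: P (cos α + μ_s sin α) = μ_s m g → P = 0.21×951/(cos 54.3° + 0.21 sin 54.3°) = 200/0.7541 = 265 N.

P ≈ 265 N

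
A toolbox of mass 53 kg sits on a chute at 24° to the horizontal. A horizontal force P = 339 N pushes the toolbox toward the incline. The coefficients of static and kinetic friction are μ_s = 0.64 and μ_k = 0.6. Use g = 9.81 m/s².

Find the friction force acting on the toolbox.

Normal direction: N = m g cos θ + P sin θ = 612.9 N.
Along the incline, the net driving force (taking up-slope positive) is P cos θ − m g sin θ = 309.7 − 211.5 = 98.22 N, so equilibrium requires friction f = -98.22 N (down-slope).
Maximum static friction: μ_s N = 0.64 × 612.9 = 392.2 N.
|f_req| = 98.22 ≤ 392.2 N → the toolbox is in equilibrium; friction equals the required value.

f ≈ 98.2 N (down the incline)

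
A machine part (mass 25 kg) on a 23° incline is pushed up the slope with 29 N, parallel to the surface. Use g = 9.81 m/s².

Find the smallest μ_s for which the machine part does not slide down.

μ_s,min ≈ 0.296

N = m g cos θ = 225.8 N.
Friction must make up the shortfall along the incline: f = m g sin θ − P = 95.83 − 29 = 66.83 N.
At the threshold f = μ_s N, so μ_s,min = 66.83/225.8 = 0.296.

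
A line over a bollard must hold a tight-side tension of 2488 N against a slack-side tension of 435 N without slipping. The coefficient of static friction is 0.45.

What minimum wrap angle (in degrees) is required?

T₂/T₁ = e^{μβ} → β = ln(T₂/T₁)/μ.
β = ln(2488/435)/0.45 = 1.744/0.45 = 3.875 rad.
In degrees: β = 3.875 × 180/π = 222°.

β_min ≈ 222°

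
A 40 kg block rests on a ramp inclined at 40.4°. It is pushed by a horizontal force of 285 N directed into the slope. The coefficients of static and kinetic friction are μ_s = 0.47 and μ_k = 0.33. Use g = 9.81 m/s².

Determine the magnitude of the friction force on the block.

Normal direction: N = m g cos θ + P sin θ = 483.5 N.
Along the incline, the net driving force (taking up-slope positive) is P cos θ − m g sin θ = 217 − 254.3 = -37.28 N, so equilibrium requires friction f = 37.28 N (up-slope).
Maximum static friction: μ_s N = 0.47 × 483.5 = 227.3 N.
Since 37.28 N is within the 227.3 N limit, the block stays put and friction is exactly 37.3 N.

f ≈ 37.3 N (up the incline)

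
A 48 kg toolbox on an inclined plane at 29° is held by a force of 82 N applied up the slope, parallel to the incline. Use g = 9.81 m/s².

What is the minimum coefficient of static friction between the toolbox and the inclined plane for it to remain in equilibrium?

N = m g cos θ = 411.8 N.
Friction must make up the shortfall along the incline: f = m g sin θ − P = 228.3 − 82 = 146.3 N.
At the threshold f = μ_s N, so μ_s,min = 146.3/411.8 = 0.355.

μ_s,min ≈ 0.355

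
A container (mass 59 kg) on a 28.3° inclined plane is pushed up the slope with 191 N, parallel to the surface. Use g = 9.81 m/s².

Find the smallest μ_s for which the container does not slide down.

μ_s,min ≈ 0.164

N = m g cos θ = 509.6 N.
Friction must make up the shortfall along the incline: f = m g sin θ − P = 274.4 − 191 = 83.4 N.
At the threshold f = μ_s N, so μ_s,min = 83.4/509.6 = 0.164.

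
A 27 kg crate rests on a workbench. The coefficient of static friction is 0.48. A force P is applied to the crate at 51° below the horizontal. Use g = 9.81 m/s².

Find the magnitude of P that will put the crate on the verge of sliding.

P ≈ 496 N

N = m g + P sin α (the push presses the crate into the workbench).
At impending slip, P cos α = μ_s N = μ_s (m g + P sin α).
Solving: P (cos α − μ_s sin α) = μ_s m g → P = 0.48×265/(cos 51° − 0.48 sin 51°) = 127/0.2563 = 496 N.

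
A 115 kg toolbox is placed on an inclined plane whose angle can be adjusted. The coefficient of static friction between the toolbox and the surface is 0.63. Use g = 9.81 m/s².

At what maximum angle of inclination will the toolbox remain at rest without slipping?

At the slip threshold, m g sin θ = μ_s · m g cos θ, so tan θ = μ_s.
θ_max = arctan(0.63) = 32.2°.

θ_max ≈ 32.2°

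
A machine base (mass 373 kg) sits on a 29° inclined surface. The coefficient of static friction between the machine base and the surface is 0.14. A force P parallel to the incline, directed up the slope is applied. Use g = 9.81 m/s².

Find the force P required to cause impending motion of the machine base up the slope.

At impending motion up the slope, friction acts down-slope at its limit: f = μ_s N.
P is parallel to the surface, so N = m g cos θ = 3200 N.
Along the incline: P = m g sin θ + μ_s N = 1770 + 0.14×3200 = 2220 N.

P ≈ 2220 N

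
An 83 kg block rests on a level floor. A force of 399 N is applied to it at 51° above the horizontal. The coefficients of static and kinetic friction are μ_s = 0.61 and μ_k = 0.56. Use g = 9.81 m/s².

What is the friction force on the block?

The vertical component of P reduces the normal force: N = m g − P sin α = 814.2 − 310.1 = 504.1 N.
The horizontal driving force is P cos α = 251.1 N, so equilibrium needs friction f = 251.1 N.
The static-friction limit is μ_s N = 307.5 N.
251.1 ≤ 307.5 N → static; friction equals the required 251 N.

f ≈ 251 N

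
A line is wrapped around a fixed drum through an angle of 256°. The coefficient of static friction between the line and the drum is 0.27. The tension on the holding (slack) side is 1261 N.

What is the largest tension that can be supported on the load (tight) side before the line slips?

T_max ≈ 4210 N

At impending slip the capstan equation gives T₂/T₁ = e^{μβ} with β in radians.
β = 256° × π/180 = 4.468 rad.
e^{μβ} = e^{0.27×4.468} = 3.341.
T₂ = T₁ · e^{μβ} = 1261 × 3.341 = 4210 N.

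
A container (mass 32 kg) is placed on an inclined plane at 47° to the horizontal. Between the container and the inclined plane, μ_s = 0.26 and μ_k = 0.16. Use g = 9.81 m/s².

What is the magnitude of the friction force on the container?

The normal reaction is N = m g cos θ = 214.1 N.
Along the slope the weight component is m g sin θ = 229.6 N; friction must supply exactly this, acting up-slope.
Maximum static friction available: μ_s N = 0.26 × 214.1 = 55.66 N.
Since |229.6| > 55.66 N, static friction cannot hold it; the container slides down the incline and kinetic friction applies: f = μ_k N = 0.16 × 214.1 = 34.3 N.

f ≈ 34.3 N (up the incline)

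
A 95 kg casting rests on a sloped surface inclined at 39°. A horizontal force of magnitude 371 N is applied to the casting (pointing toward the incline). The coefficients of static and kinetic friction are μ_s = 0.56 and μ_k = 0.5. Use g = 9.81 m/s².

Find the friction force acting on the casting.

The horizontal push has a component P sin θ into the surface, so N = m g cos θ + P sin θ = 724.3 + 233.5 = 957.7 N.
Along the incline, the net driving force (taking up-slope positive) is P cos θ − m g sin θ = 288.3 − 586.5 = -298.2 N, so equilibrium requires friction f = 298.2 N (up-slope).
The limit of static friction is μ_s N = 536.3 N.
|f_req| = 298.2 ≤ 536.3 N → the casting is in equilibrium; friction equals the required value.

f ≈ 298 N (up the incline)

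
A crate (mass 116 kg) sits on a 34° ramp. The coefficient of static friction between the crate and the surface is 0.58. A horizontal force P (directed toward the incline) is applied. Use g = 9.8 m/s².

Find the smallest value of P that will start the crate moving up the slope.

P ≈ 2340 N

At impending motion up the slope, friction acts down-slope at its limit: f = μ_s N.
Perpendicular to the incline: N = m g cos θ + P sin θ.
Along the incline: P cos θ = m g sin θ + μ_s N = m g sin θ + μ_s (m g cos θ + P sin θ).
Solving, P (cos θ − μ_s sin θ) = m g (sin θ + μ_s cos θ), so P = 116×9.8×(sin 34° + 0.58 cos 34°)/(cos 34° − 0.58 sin 34°) = 1140×1.04/0.5047 = 2340 N.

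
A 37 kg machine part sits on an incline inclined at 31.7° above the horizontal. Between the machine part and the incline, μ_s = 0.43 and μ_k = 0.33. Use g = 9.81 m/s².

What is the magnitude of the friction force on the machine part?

f ≈ 102 N (up the incline)

Normal force: N = m g cos θ = 37 × 9.81 × cos 31.7° = 308.8 N.
Along the slope the weight component is m g sin θ = 190.7 N; friction must supply exactly this, acting up-slope.
Maximum static friction available: μ_s N = 0.43 × 308.8 = 132.8 N.
Since |190.7| > 132.8 N, static friction cannot hold it; the machine part slides down the incline and kinetic friction applies: f = μ_k N = 0.33 × 308.8 = 102 N.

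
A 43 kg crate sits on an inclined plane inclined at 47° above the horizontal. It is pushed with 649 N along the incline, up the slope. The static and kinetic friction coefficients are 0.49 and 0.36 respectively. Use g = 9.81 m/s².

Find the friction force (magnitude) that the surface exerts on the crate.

f ≈ 104 N (down the incline)

The normal reaction is N = m g cos θ = 287.7 N.
The friction needed for equilibrium is m g sin θ − P = 308.5 − 649 = -340.5 N, measured positive up-slope.
Maximum static friction available: μ_s N = 0.49 × 287.7 = 141 N.
Since |-340.5| > 141 N, static friction cannot hold it; the crate slides up the incline and kinetic friction applies: f = μ_k N = 0.36 × 287.7 = 104 N.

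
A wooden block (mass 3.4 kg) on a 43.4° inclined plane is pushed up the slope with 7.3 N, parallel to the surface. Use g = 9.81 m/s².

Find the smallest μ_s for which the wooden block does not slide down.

μ_s,min ≈ 0.644

N = m g cos θ = 24.23 N.
Friction must make up the shortfall along the incline: f = m g sin θ − P = 22.92 − 7.3 = 15.62 N.
At the threshold f = μ_s N, so μ_s,min = 15.62/24.23 = 0.644.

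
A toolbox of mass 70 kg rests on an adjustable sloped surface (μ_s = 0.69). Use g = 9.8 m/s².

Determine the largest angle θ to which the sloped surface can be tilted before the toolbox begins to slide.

At the slip threshold, m g sin θ = μ_s · m g cos θ, so tan θ = μ_s.
θ_max = arctan(0.69) = 34.6°.

θ_max ≈ 34.6°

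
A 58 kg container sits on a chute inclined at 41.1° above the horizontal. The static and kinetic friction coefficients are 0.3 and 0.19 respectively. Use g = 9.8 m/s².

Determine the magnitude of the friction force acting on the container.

f ≈ 81.4 N (up the incline)

Perpendicular to the surface, N = m g cos θ = 58·9.8·cos 41.1° = 428.3 N.
For equilibrium along the incline, friction must balance the weight component: f = m g sin θ = 373.7 N up the slope.
Static friction can supply at most μ_s N = 128.5 N.
|373.7| exceeds 128.5 N, so the container slips down-slope; friction is kinetic, f = μ_k N = 0.19×428.3 = 81.4 N.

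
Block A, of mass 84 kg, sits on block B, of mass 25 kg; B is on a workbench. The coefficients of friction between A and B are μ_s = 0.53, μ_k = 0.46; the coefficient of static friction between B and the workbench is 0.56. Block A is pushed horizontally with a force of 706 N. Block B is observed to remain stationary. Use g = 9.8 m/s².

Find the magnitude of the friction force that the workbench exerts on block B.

f ≈ 379 N

The normal force B exerts on A is simply A's weight, N₁ = 823.2 N.
Maximum static friction on A from B: μ_s N₁ = 0.53×823.2 = 436.3 N.
Since P = 706 N > 436.3 N, A slides on B; the A–B friction is kinetic: f₁ = μ_k N₁ = 0.46×823.2 = 379 N.
B experiences an equal 379 N forward from A (third law). B is in equilibrium, so the floor supplies f₂ = 379 N of static friction (limit μ_s(m_A+m_B)g = 598.2 N, not exceeded).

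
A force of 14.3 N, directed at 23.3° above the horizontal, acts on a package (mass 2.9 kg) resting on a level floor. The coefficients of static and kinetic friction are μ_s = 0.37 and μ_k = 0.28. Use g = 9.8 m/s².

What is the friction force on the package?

f ≈ 6.37 N

N = m g − P sin α = 28.42 − 14.3×sin 23.3° = 22.76 N.
For equilibrium, f = P cos α = 14.3×cos 23.3° = 13.13 N.
The static-friction limit is μ_s N = 8.423 N.
The required friction exceeds μ_s N, so the package moves and f = μ_k N = 6.37 N.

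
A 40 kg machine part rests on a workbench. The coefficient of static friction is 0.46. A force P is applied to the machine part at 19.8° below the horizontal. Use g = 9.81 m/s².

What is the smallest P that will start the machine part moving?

P ≈ 230 N

N = m g + P sin α (the push presses the machine part into the workbench).
At impending slip, P cos α = μ_s N = μ_s (m g + P sin α).
Solving: P (cos α − μ_s sin α) = μ_s m g → P = 0.46×392/(cos 19.8° − 0.46 sin 19.8°) = 181/0.7851 = 230 N.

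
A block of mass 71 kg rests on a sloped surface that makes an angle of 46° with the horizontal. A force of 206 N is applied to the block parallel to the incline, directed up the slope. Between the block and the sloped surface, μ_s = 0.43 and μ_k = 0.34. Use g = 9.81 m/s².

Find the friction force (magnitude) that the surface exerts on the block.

Normal force: N = m g cos θ = 71 × 9.81 × cos 46° = 483.8 N.
Parallel to the incline, ΣF = 0 gives f = m g sin θ − P = 501 − 206 = 295 N (up-slope positive).
Maximum static friction available: μ_s N = 0.43 × 483.8 = 208 N.
|295| exceeds 208 N, so the block slips down-slope; friction is kinetic, f = μ_k N = 0.34×483.8 = 165 N.

f ≈ 165 N (up the incline)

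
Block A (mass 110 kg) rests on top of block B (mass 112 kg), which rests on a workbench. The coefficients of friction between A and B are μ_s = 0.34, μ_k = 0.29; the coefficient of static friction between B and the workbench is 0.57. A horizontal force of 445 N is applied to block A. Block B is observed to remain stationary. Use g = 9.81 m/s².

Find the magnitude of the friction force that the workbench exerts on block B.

Between the blocks, N₁ = m_A g = 1079 N.
Maximum static friction on A from B: μ_s N₁ = 0.34×1079 = 366.9 N.
Since P = 445 N > 366.9 N, A slides on B; the A–B friction is kinetic: f₁ = μ_k N₁ = 0.29×1079 = 313 N.
B experiences an equal 313 N forward from A (third law). B is in equilibrium, so the floor supplies f₂ = 313 N of static friction (limit μ_s(m_A+m_B)g = 1241 N, not exceeded).

f ≈ 313 N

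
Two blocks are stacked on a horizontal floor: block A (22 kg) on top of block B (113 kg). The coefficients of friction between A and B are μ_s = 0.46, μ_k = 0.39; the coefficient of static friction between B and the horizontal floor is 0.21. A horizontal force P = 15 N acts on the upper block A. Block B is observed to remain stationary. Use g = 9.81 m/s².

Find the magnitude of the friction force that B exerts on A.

Normal force at the A–B interface: N₁ = m_A g = 215.8 N.
Maximum static friction on A from B: μ_s N₁ = 0.46×215.8 = 99.28 N.
P = 15 N is within that limit, so A and B move together (both at rest); the A–B friction is simply f₁ = P = 15 N.
By Newton's third law B feels 15 N forward from A. With B stationary, the floor's static friction on B balances it: f₂ = 15 N (well within μ_s(m_A+m_B)g = 278.1 N).

f ≈ 15 N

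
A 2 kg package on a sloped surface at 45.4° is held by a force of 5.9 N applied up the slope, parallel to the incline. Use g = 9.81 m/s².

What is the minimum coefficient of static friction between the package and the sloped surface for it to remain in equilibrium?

μ_s,min ≈ 0.586

N = m g cos θ = 13.78 N.
Friction must make up the shortfall along the incline: f = m g sin θ − P = 13.97 − 5.9 = 8.07 N.
At the threshold f = μ_s N, so μ_s,min = 8.07/13.78 = 0.586.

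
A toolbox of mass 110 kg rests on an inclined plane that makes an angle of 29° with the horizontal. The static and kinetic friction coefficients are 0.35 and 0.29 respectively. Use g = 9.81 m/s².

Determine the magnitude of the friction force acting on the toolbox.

f ≈ 274 N (up the incline)

Perpendicular to the surface, N = m g cos θ = 110·9.81·cos 29° = 943.8 N.
For equilibrium along the incline, friction must balance the weight component: f = m g sin θ = 523.2 N up the slope.
The static-friction ceiling is μ_s N = 0.35 × 943.8 = 330.3 N.
Since |523.2| > 330.3 N, static friction cannot hold it; the toolbox slides down the incline and kinetic friction applies: f = μ_k N = 0.29 × 943.8 = 274 N.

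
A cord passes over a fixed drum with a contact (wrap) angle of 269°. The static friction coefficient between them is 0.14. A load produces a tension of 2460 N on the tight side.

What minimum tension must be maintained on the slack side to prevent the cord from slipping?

T_min ≈ 1270 N

Capstan equation at impending slip: T_tight/T_slack = e^{μβ}.
β = 269° = 4.695 rad; e^{μβ} = e^{0.14×4.695} = 1.93.
T_slack = T_tight / e^{μβ} = 2460 / 1.93 = 1270 N.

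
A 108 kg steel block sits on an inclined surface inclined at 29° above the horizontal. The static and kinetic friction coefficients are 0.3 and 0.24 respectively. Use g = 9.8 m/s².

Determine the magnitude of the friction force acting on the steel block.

The normal reaction is N = m g cos θ = 925.7 N.
Along the slope the weight component is m g sin θ = 513.1 N; friction must supply exactly this, acting up-slope.
Maximum static friction available: μ_s N = 0.3 × 925.7 = 277.7 N.
|513.1| exceeds 277.7 N, so the steel block slips down-slope; friction is kinetic, f = μ_k N = 0.24×925.7 = 222 N.

f ≈ 222 N (up the incline)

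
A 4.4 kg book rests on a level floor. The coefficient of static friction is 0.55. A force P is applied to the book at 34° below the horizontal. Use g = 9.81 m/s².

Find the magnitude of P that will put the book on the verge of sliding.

N = m g + P sin α (the push presses the book into the level floor).
At impending slip, P cos α = μ_s N = μ_s (m g + P sin α).
Solving: P (cos α − μ_s sin α) = μ_s m g → P = 0.55×43.2/(cos 34° − 0.55 sin 34°) = 23.7/0.5215 = 45.5 N.

P ≈ 45.5 N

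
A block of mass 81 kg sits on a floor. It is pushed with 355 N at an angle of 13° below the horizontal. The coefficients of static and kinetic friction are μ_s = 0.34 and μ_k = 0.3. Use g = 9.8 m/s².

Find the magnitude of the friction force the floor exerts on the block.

Vertical equilibrium gives N = m g + P sin α = 873.7 N.
Horizontally, friction must balance P cos α = 345.9 N.
μ_s N = 0.34 × 873.7 = 297 N.
The required friction exceeds μ_s N, so the block moves and f = μ_k N = 262 N.

f ≈ 262 N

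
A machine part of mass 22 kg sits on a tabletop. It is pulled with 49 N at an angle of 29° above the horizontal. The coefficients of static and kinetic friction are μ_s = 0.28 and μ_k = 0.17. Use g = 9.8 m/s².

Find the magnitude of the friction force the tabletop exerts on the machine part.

f ≈ 42.9 N

The vertical component of P reduces the normal force: N = m g − P sin α = 215.6 − 23.76 = 191.8 N.
For equilibrium, f = P cos α = 49×cos 29° = 42.86 N.
μ_s N = 0.28 × 191.8 = 53.72 N.
42.86 ≤ 53.72 N → static; friction equals the required 42.9 N.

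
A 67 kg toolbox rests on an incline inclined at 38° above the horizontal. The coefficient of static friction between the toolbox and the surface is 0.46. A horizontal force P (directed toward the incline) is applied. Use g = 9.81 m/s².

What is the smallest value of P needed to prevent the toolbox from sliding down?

The toolbox tends to slide down (tan θ > μ_s), so at the point of impending slip friction acts up-slope at its limit: f = μ_s N.
Perpendicular to the incline: N = m g cos θ + P sin θ.
Along the incline: P cos θ + μ_s N = m g sin θ, i.e. P cos θ + μ_s (m g cos θ + P sin θ) = m g sin θ.
Solving, P (cos θ + μ_s sin θ) = m g (sin θ − μ_s cos θ), so P = 657×0.2532/1.071 = 155 N.

P_min ≈ 155 N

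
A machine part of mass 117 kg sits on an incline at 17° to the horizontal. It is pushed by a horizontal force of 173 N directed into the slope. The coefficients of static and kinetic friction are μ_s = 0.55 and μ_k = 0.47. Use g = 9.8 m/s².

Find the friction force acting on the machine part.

f ≈ 170 N (up the incline)

Resolve perpendicular to the incline: N = m g cos θ + P sin θ = 117×9.8×cos 17° + 173×sin 17° = 1147 N.
Along the incline, the net driving force (taking up-slope positive) is P cos θ − m g sin θ = 165.4 − 335.2 = -169.8 N, so equilibrium requires friction f = 169.8 N (up-slope).
The limit of static friction is μ_s N = 630.9 N.
|f_req| = 169.8 ≤ 630.9 N → the machine part is in equilibrium; friction equals the required value.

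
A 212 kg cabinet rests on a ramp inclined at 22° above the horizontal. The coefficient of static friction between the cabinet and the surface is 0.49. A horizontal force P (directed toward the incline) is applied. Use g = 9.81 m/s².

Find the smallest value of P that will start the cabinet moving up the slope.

At impending motion up the slope, friction acts down-slope at its limit: f = μ_s N.
Perpendicular to the incline: N = m g cos θ + P sin θ.
Along the incline: P cos θ = m g sin θ + μ_s N = m g sin θ + μ_s (m g cos θ + P sin θ).
Solving, P (cos θ − μ_s sin θ) = m g (sin θ + μ_s cos θ), so P = 212×9.81×(sin 22° + 0.49 cos 22°)/(cos 22° − 0.49 sin 22°) = 2080×0.8289/0.7436 = 2320 N.

P ≈ 2320 N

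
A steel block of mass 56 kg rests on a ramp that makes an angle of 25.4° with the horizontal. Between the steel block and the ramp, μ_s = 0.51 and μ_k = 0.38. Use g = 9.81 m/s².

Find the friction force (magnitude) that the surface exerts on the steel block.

The normal reaction is N = m g cos θ = 496.3 N.
Along the slope the weight component is m g sin θ = 235.6 N; friction must supply exactly this, acting up-slope.
Maximum static friction available: μ_s N = 0.51 × 496.3 = 253.1 N.
Since |235.6| ≤ 253.1 N, static friction is sufficient; f equals the required value, not μ_s N.

f ≈ 236 N (up the incline)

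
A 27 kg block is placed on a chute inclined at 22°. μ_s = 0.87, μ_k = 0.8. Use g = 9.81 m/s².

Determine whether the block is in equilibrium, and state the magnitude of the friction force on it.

f ≈ 99.2 N

N = m g cos θ = 246 N.
Down-slope weight component: m g sin θ = 99.2 N.
μ_s N = 214 N.
99.2 ≤ 214 N, so it stays put; friction = 99.2 N.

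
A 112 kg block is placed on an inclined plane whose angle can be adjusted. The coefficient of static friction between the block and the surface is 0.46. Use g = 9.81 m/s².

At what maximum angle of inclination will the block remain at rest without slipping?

At the slip threshold, m g sin θ = μ_s · m g cos θ, so tan θ = μ_s.
θ_max = arctan(0.46) = 24.7°.

θ_max ≈ 24.7°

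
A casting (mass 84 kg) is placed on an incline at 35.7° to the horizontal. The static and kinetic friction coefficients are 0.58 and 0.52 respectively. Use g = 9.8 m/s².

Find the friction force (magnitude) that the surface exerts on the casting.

The normal reaction is N = m g cos θ = 668.5 N.
Along the slope the weight component is m g sin θ = 480.4 N; friction must supply exactly this, acting up-slope.
Maximum static friction available: μ_s N = 0.58 × 668.5 = 387.7 N.
|480.4| exceeds 387.7 N, so the casting slips down-slope; friction is kinetic, f = μ_k N = 0.52×668.5 = 348 N.

f ≈ 348 N (up the incline)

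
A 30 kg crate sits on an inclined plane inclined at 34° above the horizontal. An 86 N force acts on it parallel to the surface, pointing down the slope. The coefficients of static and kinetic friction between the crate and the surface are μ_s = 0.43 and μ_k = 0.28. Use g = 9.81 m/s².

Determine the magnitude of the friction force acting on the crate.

Perpendicular to the surface, N = m g cos θ = 30·9.81·cos 34° = 244 N.
Parallel to the incline, ΣF = 0 gives f = m g sin θ + P = 164.6 + 86 = 250.6 N (up-slope positive).
The static-friction ceiling is μ_s N = 0.43 × 244 = 104.9 N.
Since |250.6| > 104.9 N, static friction cannot hold it; the crate slides down the incline and kinetic friction applies: f = μ_k N = 0.28 × 244 = 68.3 N.

f ≈ 68.3 N (up the incline)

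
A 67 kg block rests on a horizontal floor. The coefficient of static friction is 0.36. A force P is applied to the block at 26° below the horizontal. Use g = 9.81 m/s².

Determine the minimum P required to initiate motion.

N = m g + P sin α (the push presses the block into the horizontal floor).
At impending slip, P cos α = μ_s N = μ_s (m g + P sin α).
Solving: P (cos α − μ_s sin α) = μ_s m g → P = 0.36×657/(cos 26° − 0.36 sin 26°) = 237/0.741 = 319 N.

P ≈ 319 N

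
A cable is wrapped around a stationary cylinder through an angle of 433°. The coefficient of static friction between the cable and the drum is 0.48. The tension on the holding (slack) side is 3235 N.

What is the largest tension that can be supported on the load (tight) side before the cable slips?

T_max ≈ 122000 N

At impending slip the capstan equation gives T₂/T₁ = e^{μβ} with β in radians.
β = 433° × π/180 = 7.557 rad.
e^{μβ} = e^{0.48×7.557} = 37.62.
T₂ = T₁ · e^{μβ} = 3235 × 37.62 = 122000 N.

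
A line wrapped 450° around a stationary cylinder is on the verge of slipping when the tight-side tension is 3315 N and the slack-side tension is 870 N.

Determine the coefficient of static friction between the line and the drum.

T₂/T₁ = e^{μβ} → μ = ln(T₂/T₁)/β.
β = 450° = 7.854 rad.
μ = ln(3315/870)/7.854 = ln(3.81)/7.854 = 0.17.

μ ≈ 0.17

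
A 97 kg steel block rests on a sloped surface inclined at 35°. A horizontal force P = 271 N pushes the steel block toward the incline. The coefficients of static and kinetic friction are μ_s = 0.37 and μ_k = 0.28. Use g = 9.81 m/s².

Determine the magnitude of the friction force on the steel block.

The horizontal push has a component P sin θ into the surface, so N = m g cos θ + P sin θ = 779.5 + 155.4 = 934.9 N.
Parallel to the incline: P cos θ − m g sin θ = 222 − 545.8 = -323.8 N; the friction needed to balance this is 323.8 N acting up the slope.
The limit of static friction is μ_s N = 345.9 N.
|f_req| = 323.8 ≤ 345.9 N → the steel block is in equilibrium; friction equals the required value.

f ≈ 324 N (up the incline)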